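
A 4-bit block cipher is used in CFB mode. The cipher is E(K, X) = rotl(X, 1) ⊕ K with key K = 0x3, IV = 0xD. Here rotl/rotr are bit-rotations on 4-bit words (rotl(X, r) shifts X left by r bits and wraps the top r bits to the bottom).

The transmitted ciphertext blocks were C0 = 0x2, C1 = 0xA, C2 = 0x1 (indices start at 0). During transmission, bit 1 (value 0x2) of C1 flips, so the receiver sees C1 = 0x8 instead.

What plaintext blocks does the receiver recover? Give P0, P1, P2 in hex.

P0 = 0xA, P1 = 0xF, P2 = 0x3

CFB decryption: P_i = C_i ⊕ E(K, C_{i−1}), with C_{−1} = IV.
Only C1 changed, to 0x8. In CFB, a change in C_i flips the same bit in P_i and garbles P_{i+1}. Decrypting the received ciphertext:
P0: E(K, 0xD) = 0x8; 0x2 ⊕ 0x8 = 0xA.
P1: E(K, 0x2) = 0x7; 0x8 ⊕ 0x7 = 0xF.
P2: E(K, 0x8) = 0x2; 0x1 ⊕ 0x2 = 0x3.
Blocks that differ from the original plaintext: P1, P2.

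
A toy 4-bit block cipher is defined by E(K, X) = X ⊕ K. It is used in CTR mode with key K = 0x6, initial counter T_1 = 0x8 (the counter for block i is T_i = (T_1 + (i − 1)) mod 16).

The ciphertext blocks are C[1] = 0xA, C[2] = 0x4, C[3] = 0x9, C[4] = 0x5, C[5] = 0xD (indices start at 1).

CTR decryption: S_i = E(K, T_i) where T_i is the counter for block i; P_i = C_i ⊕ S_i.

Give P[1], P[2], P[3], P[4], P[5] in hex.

P[1] = 0x4, P[2] = 0xB, P[3] = 0x5, P[4] = 0x8, P[5] = 0x7

P[1]: T = 0x8, S = E(K, T) = 0xE; 0xA ⊕ 0xE = 0x4.
P[2]: T = 0x9, S = E(K, T) = 0xF; 0x4 ⊕ 0xF = 0xB.
P[3]: T = 0xA, S = E(K, T) = 0xC; 0x9 ⊕ 0xC = 0x5.
P[4]: T = 0xB, S = E(K, T) = 0xD; 0x5 ⊕ 0xD = 0x8.
P[5]: T = 0xC, S = E(K, T) = 0xA; 0xD ⊕ 0xA = 0x7.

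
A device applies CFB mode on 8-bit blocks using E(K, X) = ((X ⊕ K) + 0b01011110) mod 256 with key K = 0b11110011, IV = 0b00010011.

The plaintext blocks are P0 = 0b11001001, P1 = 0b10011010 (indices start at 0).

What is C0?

C0 = 0b11110111

CFB encryption: C_i = P_i ⊕ E(K, C_{i−1}), with C_{−1} = IV.
C0: E(K, 0b00010011) = 0b00111110; 0b11001001 ⊕ 0b00111110 = 0b11110111.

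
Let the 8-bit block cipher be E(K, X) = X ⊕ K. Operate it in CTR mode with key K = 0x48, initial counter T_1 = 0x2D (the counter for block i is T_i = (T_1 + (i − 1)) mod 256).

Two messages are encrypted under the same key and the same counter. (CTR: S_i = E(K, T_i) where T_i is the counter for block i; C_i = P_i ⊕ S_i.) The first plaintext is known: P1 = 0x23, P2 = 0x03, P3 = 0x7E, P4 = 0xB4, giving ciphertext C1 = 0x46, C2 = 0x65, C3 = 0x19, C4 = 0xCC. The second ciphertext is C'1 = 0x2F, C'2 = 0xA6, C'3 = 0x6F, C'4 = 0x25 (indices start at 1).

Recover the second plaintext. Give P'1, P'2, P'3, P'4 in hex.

P'1 = 0x4A, P'2 = 0xC0, P'3 = 0x08, P'4 = 0x5D

In CTR with a reused counter, both messages share the same keystream S_i, so C_i ⊕ C'_i = P_i ⊕ P'_i and thus P'_i = P_i ⊕ C_i ⊕ C'_i.
P'1: 0x23 ⊕ 0x46 ⊕ 0x2F = 0x4A.
P'2: 0x03 ⊕ 0x65 ⊕ 0xA6 = 0xC0.
P'3: 0x7E ⊕ 0x19 ⊕ 0x6F = 0x08.
P'4: 0xB4 ⊕ 0xCC ⊕ 0x25 = 0x5D.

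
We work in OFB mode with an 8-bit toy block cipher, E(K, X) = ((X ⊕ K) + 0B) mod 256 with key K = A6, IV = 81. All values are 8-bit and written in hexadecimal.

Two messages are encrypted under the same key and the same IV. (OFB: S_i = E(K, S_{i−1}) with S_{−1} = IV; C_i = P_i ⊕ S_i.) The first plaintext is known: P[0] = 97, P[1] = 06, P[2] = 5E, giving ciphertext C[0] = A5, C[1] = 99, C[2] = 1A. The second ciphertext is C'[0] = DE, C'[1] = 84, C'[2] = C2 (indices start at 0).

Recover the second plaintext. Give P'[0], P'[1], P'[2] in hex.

In OFB with a reused IV, both messages share the same keystream S_i, so C_i ⊕ C'_i = P_i ⊕ P'_i and thus P'_i = P_i ⊕ C_i ⊕ C'_i.
P'[0]: 97 ⊕ A5 ⊕ DE = EC.
P'[1]: 06 ⊕ 99 ⊕ 84 = 1B.
P'[2]: 5E ⊕ 1A ⊕ C2 = 86.

P'[0] = EC, P'[1] = 1B, P'[2] = 86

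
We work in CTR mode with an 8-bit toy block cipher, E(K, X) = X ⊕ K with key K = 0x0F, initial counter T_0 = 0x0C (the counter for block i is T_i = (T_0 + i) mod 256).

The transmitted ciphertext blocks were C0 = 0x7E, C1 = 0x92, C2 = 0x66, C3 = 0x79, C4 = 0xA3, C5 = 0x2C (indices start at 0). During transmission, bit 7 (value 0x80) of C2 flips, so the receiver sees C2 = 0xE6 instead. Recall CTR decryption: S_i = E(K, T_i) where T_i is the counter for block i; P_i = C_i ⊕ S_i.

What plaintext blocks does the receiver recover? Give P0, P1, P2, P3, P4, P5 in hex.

Only C2 changed, to 0xE6. In CTR, a change in C_i flips the same bit in P_i only; the keystream is unaffected. Decrypting the received ciphertext:
P0: T = 0x0C, S = E(K, T) = 0x03; 0x7E ⊕ 0x03 = 0x7D.
P1: T = 0x0D, S = E(K, T) = 0x02; 0x92 ⊕ 0x02 = 0x90.
P2: T = 0x0E, S = E(K, T) = 0x01; 0xE6 ⊕ 0x01 = 0xE7.
P3: T = 0x0F, S = E(K, T) = 0x00; 0x79 ⊕ 0x00 = 0x79.
P4: T = 0x10, S = E(K, T) = 0x1F; 0xA3 ⊕ 0x1F = 0xBC.
P5: T = 0x11, S = E(K, T) = 0x1E; 0x2C ⊕ 0x1E = 0x32.
Blocks that differ from the original plaintext: P2.

P0 = 0x7D, P1 = 0x90, P2 = 0xE7, P3 = 0x79, P4 = 0xBC, P5 = 0x32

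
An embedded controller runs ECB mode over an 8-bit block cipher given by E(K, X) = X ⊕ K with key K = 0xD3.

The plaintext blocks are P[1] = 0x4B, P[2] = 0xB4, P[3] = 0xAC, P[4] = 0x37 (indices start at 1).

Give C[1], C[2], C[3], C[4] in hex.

C[1] = 0x98, C[2] = 0x67, C[3] = 0x7F, C[4] = 0xE4

ECB encryption: C_i = E(K, P_i).
C[1]: E(K, 0x4B) = 0x98.
C[2]: E(K, 0xB4) = 0x67.
C[3]: E(K, 0xAC) = 0x7F.
C[4]: E(K, 0x37) = 0xE4.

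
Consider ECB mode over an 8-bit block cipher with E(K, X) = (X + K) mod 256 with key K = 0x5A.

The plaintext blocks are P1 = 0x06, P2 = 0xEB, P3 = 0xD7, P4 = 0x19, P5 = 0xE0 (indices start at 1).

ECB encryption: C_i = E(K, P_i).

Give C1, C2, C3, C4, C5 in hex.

C1: E(K, 0x06) = 0x60.
C2: E(K, 0xEB) = 0x45.
C3: E(K, 0xD7) = 0x31.
C4: E(K, 0x19) = 0x73.
C5: E(K, 0xE0) = 0x3A.

C1 = 0x60, C2 = 0x45, C3 = 0x31, C4 = 0x73, C5 = 0x3A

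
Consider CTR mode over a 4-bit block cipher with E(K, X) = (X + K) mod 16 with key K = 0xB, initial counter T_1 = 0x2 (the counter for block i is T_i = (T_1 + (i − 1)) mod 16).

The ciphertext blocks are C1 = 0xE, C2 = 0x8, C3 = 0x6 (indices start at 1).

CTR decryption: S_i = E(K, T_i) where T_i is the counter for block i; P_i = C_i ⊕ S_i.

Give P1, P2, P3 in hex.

P1 = 0x3, P2 = 0x6, P3 = 0x9

P1: T = 0x2, S = E(K, T) = 0xD; 0xE ⊕ 0xD = 0x3.
P2: T = 0x3, S = E(K, T) = 0xE; 0x8 ⊕ 0xE = 0x6.
P3: T = 0x4, S = E(K, T) = 0xF; 0x6 ⊕ 0xF = 0x9.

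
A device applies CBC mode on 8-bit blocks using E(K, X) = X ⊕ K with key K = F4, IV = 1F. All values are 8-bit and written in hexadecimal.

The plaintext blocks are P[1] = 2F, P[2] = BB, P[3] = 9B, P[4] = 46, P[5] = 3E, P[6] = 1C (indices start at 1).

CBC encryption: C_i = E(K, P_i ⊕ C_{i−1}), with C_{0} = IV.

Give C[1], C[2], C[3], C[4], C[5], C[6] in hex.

C[1]: P[1] ⊕ 1F = 30; E(K, 30) = C4.
C[2]: P[2] ⊕ C4 = 7F; E(K, 7F) = 8B.
C[3]: P[3] ⊕ 8B = 10; E(K, 10) = E4.
C[4]: P[4] ⊕ E4 = A2; E(K, A2) = 56.
C[5]: P[5] ⊕ 56 = 68; E(K, 68) = 9C.
C[6]: P[6] ⊕ 9C = 80; E(K, 80) = 74.

C[1] = C4, C[2] = 8B, C[3] = E4, C[4] = 56, C[5] = 9C, C[6] = 74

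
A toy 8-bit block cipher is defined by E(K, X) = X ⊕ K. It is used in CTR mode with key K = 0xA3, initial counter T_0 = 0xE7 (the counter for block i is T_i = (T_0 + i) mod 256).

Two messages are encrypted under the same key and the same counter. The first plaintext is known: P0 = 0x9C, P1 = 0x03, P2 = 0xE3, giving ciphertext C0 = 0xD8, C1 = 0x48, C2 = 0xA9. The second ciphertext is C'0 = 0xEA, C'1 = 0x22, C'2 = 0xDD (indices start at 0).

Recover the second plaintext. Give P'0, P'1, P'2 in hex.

P'0 = 0xAE, P'1 = 0x69, P'2 = 0x97

In CTR with a reused counter, both messages share the same keystream S_i, so C_i ⊕ C'_i = P_i ⊕ P'_i and thus P'_i = P_i ⊕ C_i ⊕ C'_i.
P'0: 0x9C ⊕ 0xD8 ⊕ 0xEA = 0xAE.
P'1: 0x03 ⊕ 0x48 ⊕ 0x22 = 0x69.
P'2: 0xE3 ⊕ 0xA9 ⊕ 0xDD = 0x97.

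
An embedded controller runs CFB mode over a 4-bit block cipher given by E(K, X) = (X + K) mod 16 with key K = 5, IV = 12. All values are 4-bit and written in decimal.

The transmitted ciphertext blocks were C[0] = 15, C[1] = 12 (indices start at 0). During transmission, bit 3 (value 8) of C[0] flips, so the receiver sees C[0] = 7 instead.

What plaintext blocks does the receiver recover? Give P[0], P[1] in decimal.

CFB decryption: P_i = C_i ⊕ E(K, C_{i−1}), with C_{−1} = IV.
Only C[0] changed, to 7. In CFB, a change in C_i flips the same bit in P_i and garbles P_{i+1}. Decrypting the received ciphertext:
P[0]: E(K, 12) = 1; 7 ⊕ 1 = 6.
P[1]: E(K, 7) = 12; 12 ⊕ 12 = 0.
Blocks that differ from the original plaintext: P[0], P[1].

P[0] = 6, P[1] = 0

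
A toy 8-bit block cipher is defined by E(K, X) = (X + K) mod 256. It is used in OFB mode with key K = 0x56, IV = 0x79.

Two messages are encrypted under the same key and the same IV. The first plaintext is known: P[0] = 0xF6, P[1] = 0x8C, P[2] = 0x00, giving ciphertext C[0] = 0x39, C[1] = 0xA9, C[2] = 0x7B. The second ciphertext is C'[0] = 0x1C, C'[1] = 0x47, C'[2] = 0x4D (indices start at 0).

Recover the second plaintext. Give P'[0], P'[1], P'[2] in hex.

In OFB with a reused IV, both messages share the same keystream S_i, so C_i ⊕ C'_i = P_i ⊕ P'_i and thus P'_i = P_i ⊕ C_i ⊕ C'_i.
P'[0]: 0xF6 ⊕ 0x39 ⊕ 0x1C = 0xD3.
P'[1]: 0x8C ⊕ 0xA9 ⊕ 0x47 = 0x62.
P'[2]: 0x00 ⊕ 0x7B ⊕ 0x4D = 0x36.

P'[0] = 0xD3, P'[1] = 0x62, P'[2] = 0x36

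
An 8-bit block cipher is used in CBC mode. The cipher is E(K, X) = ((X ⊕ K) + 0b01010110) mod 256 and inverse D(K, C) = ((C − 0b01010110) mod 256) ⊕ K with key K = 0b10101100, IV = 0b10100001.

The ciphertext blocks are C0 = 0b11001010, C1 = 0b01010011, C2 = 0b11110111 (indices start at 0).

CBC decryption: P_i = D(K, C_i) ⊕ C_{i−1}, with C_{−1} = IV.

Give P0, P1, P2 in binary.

P0: D(K, 0b11001010) = 0b11011000; 0b11011000 ⊕ 0b10100001 = 0b01111001.
P1: D(K, 0b01010011) = 0b01010001; 0b01010001 ⊕ 0b11001010 = 0b10011011.
P2: D(K, 0b11110111) = 0b00001101; 0b00001101 ⊕ 0b01010011 = 0b01011110.

P0 = 0b01111001, P1 = 0b10011011, P2 = 0b01011110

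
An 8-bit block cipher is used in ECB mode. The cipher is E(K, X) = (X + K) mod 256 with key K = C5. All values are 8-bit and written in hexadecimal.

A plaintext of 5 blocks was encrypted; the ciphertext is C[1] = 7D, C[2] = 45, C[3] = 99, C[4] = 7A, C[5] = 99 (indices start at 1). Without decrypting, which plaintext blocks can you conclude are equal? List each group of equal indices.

ECB encrypts each block independently with the same key, so equal ciphertext blocks imply equal plaintext blocks.
C[3] = C[5] = 99, so P[3] = P[5].

P[3] = P[5]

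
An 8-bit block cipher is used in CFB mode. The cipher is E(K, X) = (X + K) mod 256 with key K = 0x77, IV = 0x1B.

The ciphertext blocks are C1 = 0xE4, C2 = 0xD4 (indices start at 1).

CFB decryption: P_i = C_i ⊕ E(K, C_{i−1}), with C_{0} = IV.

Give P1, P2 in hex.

P1: E(K, 0x1B) = 0x92; 0xE4 ⊕ 0x92 = 0x76.
P2: E(K, 0xE4) = 0x5B; 0xD4 ⊕ 0x5B = 0x8F.

P1 = 0x76, P2 = 0x8F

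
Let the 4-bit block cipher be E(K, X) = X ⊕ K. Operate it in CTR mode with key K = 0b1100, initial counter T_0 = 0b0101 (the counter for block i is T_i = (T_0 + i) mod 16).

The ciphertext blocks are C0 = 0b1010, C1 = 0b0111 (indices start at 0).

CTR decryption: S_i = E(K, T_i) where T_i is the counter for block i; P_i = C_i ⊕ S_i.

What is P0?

P0 = 0b0011

P0: T = 0b0101, S = E(K, T) = 0b1001; 0b1010 ⊕ 0b1001 = 0b0011.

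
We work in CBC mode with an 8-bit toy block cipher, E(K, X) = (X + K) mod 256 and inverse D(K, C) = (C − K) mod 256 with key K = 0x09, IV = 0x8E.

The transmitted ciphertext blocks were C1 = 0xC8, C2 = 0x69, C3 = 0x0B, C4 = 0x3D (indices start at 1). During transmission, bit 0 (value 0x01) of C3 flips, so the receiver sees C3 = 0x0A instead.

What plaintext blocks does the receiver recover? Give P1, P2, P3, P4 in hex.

CBC decryption: P_i = D(K, C_i) ⊕ C_{i−1}, with C_{0} = IV.
Only C3 changed, to 0x0A. In CBC, a change in C_i garbles P_i and flips the same bit in P_{i+1}. Decrypting the received ciphertext:
P1: D(K, 0xC8) = 0xBF; 0xBF ⊕ 0x8E = 0x31.
P2: D(K, 0x69) = 0x60; 0x60 ⊕ 0xC8 = 0xA8.
P3: D(K, 0x0A) = 0x01; 0x01 ⊕ 0x69 = 0x68.
P4: D(K, 0x3D) = 0x34; 0x34 ⊕ 0x0A = 0x3E.
Blocks that differ from the original plaintext: P3, P4.

P1 = 0x31, P2 = 0xA8, P3 = 0x68, P4 = 0x3E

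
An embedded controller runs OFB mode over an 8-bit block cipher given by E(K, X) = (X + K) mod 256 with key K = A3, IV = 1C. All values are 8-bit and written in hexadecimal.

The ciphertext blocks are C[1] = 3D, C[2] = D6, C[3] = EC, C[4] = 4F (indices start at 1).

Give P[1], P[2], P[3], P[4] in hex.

P[1] = 82, P[2] = B4, P[3] = E9, P[4] = E7

OFB decryption: S_i = E(K, S_{i−1}) with S_{0} = IV; P_i = C_i ⊕ S_i.
P[1]: S = E(K, 1C) = BF; 3D ⊕ BF = 82.
P[2]: S = E(K, BF) = 62; D6 ⊕ 62 = B4.
P[3]: S = E(K, 62) = 05; EC ⊕ 05 = E9.
P[4]: S = E(K, 05) = A8; 4F ⊕ A8 = E7.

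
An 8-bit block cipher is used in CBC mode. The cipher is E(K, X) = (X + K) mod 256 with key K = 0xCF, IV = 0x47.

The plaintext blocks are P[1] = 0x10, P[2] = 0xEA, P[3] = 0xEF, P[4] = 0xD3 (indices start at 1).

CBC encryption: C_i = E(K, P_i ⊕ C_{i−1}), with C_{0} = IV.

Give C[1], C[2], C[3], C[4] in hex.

C[1] = 0x26, C[2] = 0x9B, C[3] = 0x43, C[4] = 0x5F

C[1]: P[1] ⊕ 0x47 = 0x57; E(K, 0x57) = 0x26.
C[2]: P[2] ⊕ 0x26 = 0xCC; E(K, 0xCC) = 0x9B.
C[3]: P[3] ⊕ 0x9B = 0x74; E(K, 0x74) = 0x43.
C[4]: P[4] ⊕ 0x43 = 0x90; E(K, 0x90) = 0x5F.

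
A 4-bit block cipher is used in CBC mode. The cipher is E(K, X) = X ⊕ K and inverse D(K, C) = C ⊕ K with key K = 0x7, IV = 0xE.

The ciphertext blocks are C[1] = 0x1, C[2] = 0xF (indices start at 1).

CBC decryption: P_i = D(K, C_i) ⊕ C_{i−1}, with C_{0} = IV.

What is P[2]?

P[2] = 0x9

P[2]: D(K, 0xF) = 0x8; 0x8 ⊕ 0x1 = 0x9.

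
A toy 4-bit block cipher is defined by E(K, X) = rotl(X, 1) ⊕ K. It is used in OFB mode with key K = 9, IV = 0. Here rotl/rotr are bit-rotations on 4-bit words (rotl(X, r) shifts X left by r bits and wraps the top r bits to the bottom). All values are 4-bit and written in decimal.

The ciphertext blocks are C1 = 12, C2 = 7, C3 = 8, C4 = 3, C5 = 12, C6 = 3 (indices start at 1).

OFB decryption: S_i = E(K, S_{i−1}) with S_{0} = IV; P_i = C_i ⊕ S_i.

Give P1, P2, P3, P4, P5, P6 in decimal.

P1 = 5, P2 = 13, P3 = 4, P4 = 3, P5 = 5, P6 = 9

P1: S = E(K, 0) = 9; 12 ⊕ 9 = 5.
P2: S = E(K, 9) = 10; 7 ⊕ 10 = 13.
P3: S = E(K, 10) = 12; 8 ⊕ 12 = 4.
P4: S = E(K, 12) = 0; 3 ⊕ 0 = 3.
P5: S = E(K, 0) = 9; 12 ⊕ 9 = 5.
P6: S = E(K, 9) = 10; 3 ⊕ 10 = 9.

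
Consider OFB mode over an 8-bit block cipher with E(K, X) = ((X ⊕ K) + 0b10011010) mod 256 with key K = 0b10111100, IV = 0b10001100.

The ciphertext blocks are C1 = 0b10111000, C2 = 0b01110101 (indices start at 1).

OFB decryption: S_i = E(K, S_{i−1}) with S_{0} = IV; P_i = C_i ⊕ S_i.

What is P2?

P1: S = E(K, 0b10001100) = 0b11001010; 0b10111000 ⊕ 0b11001010 = 0b01110010.
P2: S = E(K, 0b11001010) = 0b00010000; 0b01110101 ⊕ 0b00010000 = 0b01100101.

P2 = 0b01100101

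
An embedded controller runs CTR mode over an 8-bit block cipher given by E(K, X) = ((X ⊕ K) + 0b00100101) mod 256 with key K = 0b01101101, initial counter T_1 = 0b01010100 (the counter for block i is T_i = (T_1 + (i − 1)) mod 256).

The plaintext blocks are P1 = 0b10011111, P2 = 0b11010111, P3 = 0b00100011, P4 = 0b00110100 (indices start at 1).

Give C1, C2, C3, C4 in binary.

C1 = 0b11000001, C2 = 0b10001010, C3 = 0b01000011, C4 = 0b01101011

CTR encryption: S_i = E(K, T_i) where T_i is the counter for block i; C_i = P_i ⊕ S_i.
C1: T = 0b01010100, S = E(K, T) = 0b01011110; 0b10011111 ⊕ 0b01011110 = 0b11000001.
C2: T = 0b01010101, S = E(K, T) = 0b01011101; 0b11010111 ⊕ 0b01011101 = 0b10001010.
C3: T = 0b01010110, S = E(K, T) = 0b01100000; 0b00100011 ⊕ 0b01100000 = 0b01000011.
C4: T = 0b01010111, S = E(K, T) = 0b01011111; 0b00110100 ⊕ 0b01011111 = 0b01101011.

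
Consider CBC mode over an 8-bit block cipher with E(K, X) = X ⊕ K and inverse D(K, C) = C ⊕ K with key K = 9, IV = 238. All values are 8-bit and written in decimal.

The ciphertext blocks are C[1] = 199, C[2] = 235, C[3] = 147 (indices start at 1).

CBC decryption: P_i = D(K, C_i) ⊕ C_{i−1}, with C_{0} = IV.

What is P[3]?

P[3]: D(K, 147) = 154; 154 ⊕ 235 = 113.

P[3] = 113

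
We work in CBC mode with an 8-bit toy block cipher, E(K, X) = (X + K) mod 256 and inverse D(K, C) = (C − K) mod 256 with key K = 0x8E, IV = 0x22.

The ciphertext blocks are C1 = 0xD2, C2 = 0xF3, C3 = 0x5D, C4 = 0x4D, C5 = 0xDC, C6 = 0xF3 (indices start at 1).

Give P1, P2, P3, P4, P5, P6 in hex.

CBC decryption: P_i = D(K, C_i) ⊕ C_{i−1}, with C_{0} = IV.
P1: D(K, 0xD2) = 0x44; 0x44 ⊕ 0x22 = 0x66.
P2: D(K, 0xF3) = 0x65; 0x65 ⊕ 0xD2 = 0xB7.
P3: D(K, 0x5D) = 0xCF; 0xCF ⊕ 0xF3 = 0x3C.
P4: D(K, 0x4D) = 0xBF; 0xBF ⊕ 0x5D = 0xE2.
P5: D(K, 0xDC) = 0x4E; 0x4E ⊕ 0x4D = 0x03.
P6: D(K, 0xF3) = 0x65; 0x65 ⊕ 0xDC = 0xB9.

P1 = 0x66, P2 = 0xB7, P3 = 0x3C, P4 = 0xE2, P5 = 0x03, P6 = 0xB9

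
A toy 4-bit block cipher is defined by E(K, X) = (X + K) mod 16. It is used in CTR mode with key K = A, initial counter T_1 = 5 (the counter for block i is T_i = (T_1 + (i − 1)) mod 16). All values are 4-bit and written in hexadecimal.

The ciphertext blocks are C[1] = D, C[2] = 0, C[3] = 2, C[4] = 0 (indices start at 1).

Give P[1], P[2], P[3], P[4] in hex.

P[1] = 2, P[2] = 0, P[3] = 3, P[4] = 2

CTR decryption: S_i = E(K, T_i) where T_i is the counter for block i; P_i = C_i ⊕ S_i.
P[1]: T = 5, S = E(K, T) = F; D ⊕ F = 2.
P[2]: T = 6, S = E(K, T) = 0; 0 ⊕ 0 = 0.
P[3]: T = 7, S = E(K, T) = 1; 2 ⊕ 1 = 3.
P[4]: T = 8, S = E(K, T) = 2; 0 ⊕ 2 = 2.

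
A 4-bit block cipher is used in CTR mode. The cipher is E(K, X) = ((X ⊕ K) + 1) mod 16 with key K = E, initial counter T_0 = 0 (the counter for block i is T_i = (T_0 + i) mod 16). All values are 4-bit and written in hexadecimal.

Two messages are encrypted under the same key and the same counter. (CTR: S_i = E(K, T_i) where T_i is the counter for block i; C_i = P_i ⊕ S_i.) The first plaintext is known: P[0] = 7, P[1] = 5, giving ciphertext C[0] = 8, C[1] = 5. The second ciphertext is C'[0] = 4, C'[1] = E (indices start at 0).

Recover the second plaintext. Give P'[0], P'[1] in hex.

In CTR with a reused counter, both messages share the same keystream S_i, so C_i ⊕ C'_i = P_i ⊕ P'_i and thus P'_i = P_i ⊕ C_i ⊕ C'_i.
P'[0]: 7 ⊕ 8 ⊕ 4 = B.
P'[1]: 5 ⊕ 5 ⊕ E = E.

P'[0] = B, P'[1] = E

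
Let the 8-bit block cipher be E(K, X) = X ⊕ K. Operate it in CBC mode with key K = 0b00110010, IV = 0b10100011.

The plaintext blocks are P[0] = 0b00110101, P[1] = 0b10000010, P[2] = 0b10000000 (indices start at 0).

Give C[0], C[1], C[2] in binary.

C[0] = 0b10100100, C[1] = 0b00010100, C[2] = 0b10100110

CBC encryption: C_i = E(K, P_i ⊕ C_{i−1}), with C_{−1} = IV.
C[0]: P[0] ⊕ 0b10100011 = 0b10010110; E(K, 0b10010110) = 0b10100100.
C[1]: P[1] ⊕ 0b10100100 = 0b00100110; E(K, 0b00100110) = 0b00010100.
C[2]: P[2] ⊕ 0b00010100 = 0b10010100; E(K, 0b10010100) = 0b10100110.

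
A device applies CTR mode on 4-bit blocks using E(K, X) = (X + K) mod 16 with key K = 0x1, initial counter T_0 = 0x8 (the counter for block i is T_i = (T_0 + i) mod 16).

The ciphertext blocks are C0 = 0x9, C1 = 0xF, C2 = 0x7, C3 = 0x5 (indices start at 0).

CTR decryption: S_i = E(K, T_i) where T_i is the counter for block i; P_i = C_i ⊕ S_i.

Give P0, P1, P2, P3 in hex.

P0 = 0x0, P1 = 0x5, P2 = 0xC, P3 = 0x9

P0: T = 0x8, S = E(K, T) = 0x9; 0x9 ⊕ 0x9 = 0x0.
P1: T = 0x9, S = E(K, T) = 0xA; 0xF ⊕ 0xA = 0x5.
P2: T = 0xA, S = E(K, T) = 0xB; 0x7 ⊕ 0xB = 0xC.
P3: T = 0xB, S = E(K, T) = 0xC; 0x5 ⊕ 0xC = 0x9.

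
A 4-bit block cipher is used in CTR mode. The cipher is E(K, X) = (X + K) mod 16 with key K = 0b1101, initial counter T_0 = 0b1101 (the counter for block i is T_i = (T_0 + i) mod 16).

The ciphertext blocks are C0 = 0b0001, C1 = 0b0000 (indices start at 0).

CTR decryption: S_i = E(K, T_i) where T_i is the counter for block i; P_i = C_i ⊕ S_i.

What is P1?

P1: T = 0b1110, S = E(K, T) = 0b1011; 0b0000 ⊕ 0b1011 = 0b1011.

P1 = 0b1011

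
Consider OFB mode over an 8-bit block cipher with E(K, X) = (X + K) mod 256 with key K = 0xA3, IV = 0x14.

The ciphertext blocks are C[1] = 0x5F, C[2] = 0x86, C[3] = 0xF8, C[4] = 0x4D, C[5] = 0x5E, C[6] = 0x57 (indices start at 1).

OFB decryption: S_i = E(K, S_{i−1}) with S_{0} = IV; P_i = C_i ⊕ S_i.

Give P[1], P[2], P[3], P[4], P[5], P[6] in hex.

P[1]: S = E(K, 0x14) = 0xB7; 0x5F ⊕ 0xB7 = 0xE8.
P[2]: S = E(K, 0xB7) = 0x5A; 0x86 ⊕ 0x5A = 0xDC.
P[3]: S = E(K, 0x5A) = 0xFD; 0xF8 ⊕ 0xFD = 0x05.
P[4]: S = E(K, 0xFD) = 0xA0; 0x4D ⊕ 0xA0 = 0xED.
P[5]: S = E(K, 0xA0) = 0x43; 0x5E ⊕ 0x43 = 0x1D.
P[6]: S = E(K, 0x43) = 0xE6; 0x57 ⊕ 0xE6 = 0xB1.

P[1] = 0xE8, P[2] = 0xDC, P[3] = 0x05, P[4] = 0xED, P[5] = 0x1D, P[6] = 0xB1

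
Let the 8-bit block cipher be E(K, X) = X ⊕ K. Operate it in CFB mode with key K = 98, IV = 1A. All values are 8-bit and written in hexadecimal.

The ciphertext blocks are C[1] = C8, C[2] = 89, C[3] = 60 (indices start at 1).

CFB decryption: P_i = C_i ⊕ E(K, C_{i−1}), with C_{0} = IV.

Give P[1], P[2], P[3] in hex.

P[1]: E(K, 1A) = 82; C8 ⊕ 82 = 4A.
P[2]: E(K, C8) = 50; 89 ⊕ 50 = D9.
P[3]: E(K, 89) = 11; 60 ⊕ 11 = 71.

P[1] = 4A, P[2] = D9, P[3] = 71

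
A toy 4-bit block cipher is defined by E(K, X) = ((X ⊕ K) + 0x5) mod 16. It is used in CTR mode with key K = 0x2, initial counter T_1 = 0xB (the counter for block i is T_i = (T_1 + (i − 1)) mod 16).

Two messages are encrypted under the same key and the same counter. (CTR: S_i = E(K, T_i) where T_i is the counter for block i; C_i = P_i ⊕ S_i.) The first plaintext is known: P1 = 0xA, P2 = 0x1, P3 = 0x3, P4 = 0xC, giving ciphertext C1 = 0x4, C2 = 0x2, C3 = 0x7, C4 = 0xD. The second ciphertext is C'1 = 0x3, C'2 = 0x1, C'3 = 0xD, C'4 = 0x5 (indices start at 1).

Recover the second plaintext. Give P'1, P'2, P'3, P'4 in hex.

P'1 = 0xD, P'2 = 0x2, P'3 = 0x9, P'4 = 0x4

In CTR with a reused counter, both messages share the same keystream S_i, so C_i ⊕ C'_i = P_i ⊕ P'_i and thus P'_i = P_i ⊕ C_i ⊕ C'_i.
P'1: 0xA ⊕ 0x4 ⊕ 0x3 = 0xD.
P'2: 0x1 ⊕ 0x2 ⊕ 0x1 = 0x2.
P'3: 0x3 ⊕ 0x7 ⊕ 0xD = 0x9.
P'4: 0xC ⊕ 0xD ⊕ 0x5 = 0x4.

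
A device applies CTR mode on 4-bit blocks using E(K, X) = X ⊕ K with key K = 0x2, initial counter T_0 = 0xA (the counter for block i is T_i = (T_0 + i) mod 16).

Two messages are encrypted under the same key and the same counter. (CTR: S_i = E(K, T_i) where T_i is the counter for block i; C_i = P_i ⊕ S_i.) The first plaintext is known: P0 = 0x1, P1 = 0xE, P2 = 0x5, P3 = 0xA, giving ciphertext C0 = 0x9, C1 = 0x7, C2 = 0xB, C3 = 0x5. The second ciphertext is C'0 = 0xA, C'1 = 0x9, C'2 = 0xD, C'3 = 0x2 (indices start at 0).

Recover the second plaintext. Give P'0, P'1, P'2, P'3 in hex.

In CTR with a reused counter, both messages share the same keystream S_i, so C_i ⊕ C'_i = P_i ⊕ P'_i and thus P'_i = P_i ⊕ C_i ⊕ C'_i.
P'0: 0x1 ⊕ 0x9 ⊕ 0xA = 0x2.
P'1: 0xE ⊕ 0x7 ⊕ 0x9 = 0x0.
P'2: 0x5 ⊕ 0xB ⊕ 0xD = 0x3.
P'3: 0xA ⊕ 0x5 ⊕ 0x2 = 0xD.

P'0 = 0x2, P'1 = 0x0, P'2 = 0x3, P'3 = 0xD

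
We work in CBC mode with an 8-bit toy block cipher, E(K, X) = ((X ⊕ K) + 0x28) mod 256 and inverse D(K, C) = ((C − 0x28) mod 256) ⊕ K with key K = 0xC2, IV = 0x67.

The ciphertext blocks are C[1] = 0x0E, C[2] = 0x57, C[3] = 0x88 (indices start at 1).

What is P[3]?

CBC decryption: P_i = D(K, C_i) ⊕ C_{i−1}, with C_{0} = IV.
P[3]: D(K, 0x88) = 0xA2; 0xA2 ⊕ 0x57 = 0xF5.

P[3] = 0xF5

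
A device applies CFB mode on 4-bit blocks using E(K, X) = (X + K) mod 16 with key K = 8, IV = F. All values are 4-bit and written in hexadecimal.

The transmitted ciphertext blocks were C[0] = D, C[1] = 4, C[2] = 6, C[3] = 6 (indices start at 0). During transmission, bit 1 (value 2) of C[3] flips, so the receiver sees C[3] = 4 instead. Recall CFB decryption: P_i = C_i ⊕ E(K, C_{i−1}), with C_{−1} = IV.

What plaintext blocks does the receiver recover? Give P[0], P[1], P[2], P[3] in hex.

Only C[3] changed, to 4. In CFB, a change in C_i flips the same bit in P_i and garbles P_{i+1}. Decrypting the received ciphertext:
P[0]: E(K, F) = 7; D ⊕ 7 = A.
P[1]: E(K, D) = 5; 4 ⊕ 5 = 1.
P[2]: E(K, 4) = C; 6 ⊕ C = A.
P[3]: E(K, 6) = E; 4 ⊕ E = A.
Blocks that differ from the original plaintext: P[3].

P[0] = A, P[1] = 1, P[2] = A, P[3] = A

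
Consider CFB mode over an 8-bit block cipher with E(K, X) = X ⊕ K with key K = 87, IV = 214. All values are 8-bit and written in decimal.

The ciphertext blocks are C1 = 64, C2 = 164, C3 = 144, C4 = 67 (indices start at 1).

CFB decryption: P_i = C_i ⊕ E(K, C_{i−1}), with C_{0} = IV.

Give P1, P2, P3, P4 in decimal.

P1 = 193, P2 = 179, P3 = 99, P4 = 132

P1: E(K, 214) = 129; 64 ⊕ 129 = 193.
P2: E(K, 64) = 23; 164 ⊕ 23 = 179.
P3: E(K, 164) = 243; 144 ⊕ 243 = 99.
P4: E(K, 144) = 199; 67 ⊕ 199 = 132.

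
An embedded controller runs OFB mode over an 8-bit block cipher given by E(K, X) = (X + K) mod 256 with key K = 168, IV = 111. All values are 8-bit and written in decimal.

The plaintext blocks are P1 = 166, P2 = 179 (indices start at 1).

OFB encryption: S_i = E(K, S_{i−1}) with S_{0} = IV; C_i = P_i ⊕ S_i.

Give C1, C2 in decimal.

C1 = 177, C2 = 12

C1: S = E(K, 111) = 23; 166 ⊕ 23 = 177.
C2: S = E(K, 23) = 191; 179 ⊕ 191 = 12.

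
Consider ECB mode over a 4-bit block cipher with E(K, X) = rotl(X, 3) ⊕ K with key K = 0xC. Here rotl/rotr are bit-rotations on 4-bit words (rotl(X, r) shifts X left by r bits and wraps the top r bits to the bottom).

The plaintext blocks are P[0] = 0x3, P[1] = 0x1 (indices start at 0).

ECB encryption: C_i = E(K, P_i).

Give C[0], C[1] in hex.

C[0]: E(K, 0x3) = 0x5.
C[1]: E(K, 0x1) = 0x4.

C[0] = 0x5, C[1] = 0x4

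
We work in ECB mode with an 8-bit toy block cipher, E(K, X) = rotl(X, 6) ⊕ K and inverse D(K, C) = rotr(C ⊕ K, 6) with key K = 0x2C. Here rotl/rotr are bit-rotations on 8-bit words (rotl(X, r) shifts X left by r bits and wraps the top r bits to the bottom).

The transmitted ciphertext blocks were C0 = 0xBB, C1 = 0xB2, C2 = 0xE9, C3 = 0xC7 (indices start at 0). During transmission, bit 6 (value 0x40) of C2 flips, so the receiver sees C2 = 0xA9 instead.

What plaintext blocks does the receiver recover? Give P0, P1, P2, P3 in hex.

ECB decryption: P_i = D(K, C_i).
Only C2 changed, to 0xA9. In ECB, a change in C_i affects only P_i. Decrypting the received ciphertext:
P0: D(K, 0xBB) = 0x5E.
P1: D(K, 0xB2) = 0x7A.
P2: D(K, 0xA9) = 0x16.
P3: D(K, 0xC7) = 0xAF.
Blocks that differ from the original plaintext: P2.

P0 = 0x5E, P1 = 0x7A, P2 = 0x16, P3 = 0xAF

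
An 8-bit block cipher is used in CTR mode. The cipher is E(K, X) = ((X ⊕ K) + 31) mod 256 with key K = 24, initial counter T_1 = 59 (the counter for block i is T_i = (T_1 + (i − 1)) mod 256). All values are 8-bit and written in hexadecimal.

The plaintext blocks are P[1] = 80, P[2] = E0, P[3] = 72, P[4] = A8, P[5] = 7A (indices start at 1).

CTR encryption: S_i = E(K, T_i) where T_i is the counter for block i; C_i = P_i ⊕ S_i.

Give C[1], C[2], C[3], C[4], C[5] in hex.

C[1] = 2E, C[2] = 4F, C[3] = C2, C[4] = 01, C[5] = D0

C[1]: T = 59, S = E(K, T) = AE; 80 ⊕ AE = 2E.
C[2]: T = 5A, S = E(K, T) = AF; E0 ⊕ AF = 4F.
C[3]: T = 5B, S = E(K, T) = B0; 72 ⊕ B0 = C2.
C[4]: T = 5C, S = E(K, T) = A9; A8 ⊕ A9 = 01.
C[5]: T = 5D, S = E(K, T) = AA; 7A ⊕ AA = D0.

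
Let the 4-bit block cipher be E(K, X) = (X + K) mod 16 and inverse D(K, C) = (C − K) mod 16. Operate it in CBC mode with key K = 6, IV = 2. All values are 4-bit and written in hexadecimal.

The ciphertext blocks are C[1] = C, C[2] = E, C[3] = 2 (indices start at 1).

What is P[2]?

P[2] = 4

CBC decryption: P_i = D(K, C_i) ⊕ C_{i−1}, with C_{0} = IV.
P[2]: D(K, E) = 8; 8 ⊕ C = 4.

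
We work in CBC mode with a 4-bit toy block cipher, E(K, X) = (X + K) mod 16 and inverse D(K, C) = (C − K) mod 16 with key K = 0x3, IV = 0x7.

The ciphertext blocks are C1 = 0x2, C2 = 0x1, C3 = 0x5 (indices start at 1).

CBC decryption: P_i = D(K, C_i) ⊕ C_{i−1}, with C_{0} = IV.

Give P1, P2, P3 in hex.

P1: D(K, 0x2) = 0xF; 0xF ⊕ 0x7 = 0x8.
P2: D(K, 0x1) = 0xE; 0xE ⊕ 0x2 = 0xC.
P3: D(K, 0x5) = 0x2; 0x2 ⊕ 0x1 = 0x3.

P1 = 0x8, P2 = 0xC, P3 = 0x3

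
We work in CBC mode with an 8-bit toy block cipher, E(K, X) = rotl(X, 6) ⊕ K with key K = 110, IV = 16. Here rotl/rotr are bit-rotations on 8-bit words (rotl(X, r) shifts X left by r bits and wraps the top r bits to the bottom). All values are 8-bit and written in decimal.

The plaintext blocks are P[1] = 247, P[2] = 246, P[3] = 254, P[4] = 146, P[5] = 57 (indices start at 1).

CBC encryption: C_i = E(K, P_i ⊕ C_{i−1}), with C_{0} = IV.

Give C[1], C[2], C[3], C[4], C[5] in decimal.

C[1] = 151, C[2] = 54, C[3] = 92, C[4] = 221, C[5] = 87

C[1]: P[1] ⊕ 16 = 231; E(K, 231) = 151.
C[2]: P[2] ⊕ 151 = 97; E(K, 97) = 54.
C[3]: P[3] ⊕ 54 = 200; E(K, 200) = 92.
C[4]: P[4] ⊕ 92 = 206; E(K, 206) = 221.
C[5]: P[5] ⊕ 221 = 228; E(K, 228) = 87.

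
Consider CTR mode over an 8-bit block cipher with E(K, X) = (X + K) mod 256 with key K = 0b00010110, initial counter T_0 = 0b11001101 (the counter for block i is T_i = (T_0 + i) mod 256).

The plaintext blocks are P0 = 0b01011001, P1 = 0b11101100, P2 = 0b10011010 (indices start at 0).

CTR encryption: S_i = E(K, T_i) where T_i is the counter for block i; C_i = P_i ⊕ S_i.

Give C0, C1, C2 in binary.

C0 = 0b10111010, C1 = 0b00001000, C2 = 0b01111111

C0: T = 0b11001101, S = E(K, T) = 0b11100011; 0b01011001 ⊕ 0b11100011 = 0b10111010.
C1: T = 0b11001110, S = E(K, T) = 0b11100100; 0b11101100 ⊕ 0b11100100 = 0b00001000.
C2: T = 0b11001111, S = E(K, T) = 0b11100101; 0b10011010 ⊕ 0b11100101 = 0b01111111.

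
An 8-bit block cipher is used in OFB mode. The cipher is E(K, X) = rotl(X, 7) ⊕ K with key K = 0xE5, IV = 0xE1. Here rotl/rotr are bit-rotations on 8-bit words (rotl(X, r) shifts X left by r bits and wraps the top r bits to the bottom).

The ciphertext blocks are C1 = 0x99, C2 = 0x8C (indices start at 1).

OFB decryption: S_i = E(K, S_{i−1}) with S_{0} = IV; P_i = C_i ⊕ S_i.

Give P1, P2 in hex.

P1 = 0x8C, P2 = 0xE3

P1: S = E(K, 0xE1) = 0x15; 0x99 ⊕ 0x15 = 0x8C.
P2: S = E(K, 0x15) = 0x6F; 0x8C ⊕ 0x6F = 0xE3.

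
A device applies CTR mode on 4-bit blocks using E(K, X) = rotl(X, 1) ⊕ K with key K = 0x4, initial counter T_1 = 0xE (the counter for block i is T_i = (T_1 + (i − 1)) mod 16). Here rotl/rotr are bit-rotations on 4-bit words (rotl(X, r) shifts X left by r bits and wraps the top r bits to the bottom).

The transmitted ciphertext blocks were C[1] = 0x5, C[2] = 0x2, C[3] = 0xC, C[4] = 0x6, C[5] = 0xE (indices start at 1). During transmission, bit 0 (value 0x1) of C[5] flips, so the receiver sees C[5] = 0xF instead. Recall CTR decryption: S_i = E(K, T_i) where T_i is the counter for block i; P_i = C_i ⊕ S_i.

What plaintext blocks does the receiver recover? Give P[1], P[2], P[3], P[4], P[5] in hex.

P[1] = 0xC, P[2] = 0x9, P[3] = 0x8, P[4] = 0x0, P[5] = 0xF

Only C[5] changed, to 0xF. In CTR, a change in C_i flips the same bit in P_i only; the keystream is unaffected. Decrypting the received ciphertext:
P[1]: T = 0xE, S = E(K, T) = 0x9; 0x5 ⊕ 0x9 = 0xC.
P[2]: T = 0xF, S = E(K, T) = 0xB; 0x2 ⊕ 0xB = 0x9.
P[3]: T = 0x0, S = E(K, T) = 0x4; 0xC ⊕ 0x4 = 0x8.
P[4]: T = 0x1, S = E(K, T) = 0x6; 0x6 ⊕ 0x6 = 0x0.
P[5]: T = 0x2, S = E(K, T) = 0x0; 0xF ⊕ 0x0 = 0xF.
Blocks that differ from the original plaintext: P[5].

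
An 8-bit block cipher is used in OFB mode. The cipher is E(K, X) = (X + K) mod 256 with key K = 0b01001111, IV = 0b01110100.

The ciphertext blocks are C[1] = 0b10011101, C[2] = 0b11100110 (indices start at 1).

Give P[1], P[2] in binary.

OFB decryption: S_i = E(K, S_{i−1}) with S_{0} = IV; P_i = C_i ⊕ S_i.
P[1]: S = E(K, 0b01110100) = 0b11000011; 0b10011101 ⊕ 0b11000011 = 0b01011110.
P[2]: S = E(K, 0b11000011) = 0b00010010; 0b11100110 ⊕ 0b00010010 = 0b11110100.

P[1] = 0b01011110, P[2] = 0b11110100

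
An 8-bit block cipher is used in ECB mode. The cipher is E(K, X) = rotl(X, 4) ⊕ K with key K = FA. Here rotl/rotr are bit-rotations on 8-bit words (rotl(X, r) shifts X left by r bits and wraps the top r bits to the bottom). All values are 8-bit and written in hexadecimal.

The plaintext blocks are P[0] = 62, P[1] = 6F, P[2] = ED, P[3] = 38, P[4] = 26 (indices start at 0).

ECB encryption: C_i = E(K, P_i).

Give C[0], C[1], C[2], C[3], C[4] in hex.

C[0]: E(K, 62) = DC.
C[1]: E(K, 6F) = 0C.
C[2]: E(K, ED) = 24.
C[3]: E(K, 38) = 79.
C[4]: E(K, 26) = 98.

C[0] = DC, C[1] = 0C, C[2] = 24, C[3] = 79, C[4] = 98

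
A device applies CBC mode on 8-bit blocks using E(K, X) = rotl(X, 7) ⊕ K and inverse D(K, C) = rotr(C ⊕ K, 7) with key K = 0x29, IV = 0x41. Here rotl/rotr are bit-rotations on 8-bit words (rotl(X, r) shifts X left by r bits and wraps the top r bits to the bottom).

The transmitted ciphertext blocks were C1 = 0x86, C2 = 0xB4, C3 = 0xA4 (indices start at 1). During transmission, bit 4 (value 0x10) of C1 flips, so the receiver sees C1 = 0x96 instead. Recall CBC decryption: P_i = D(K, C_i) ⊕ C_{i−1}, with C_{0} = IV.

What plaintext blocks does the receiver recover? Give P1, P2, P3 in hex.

Only C1 changed, to 0x96. In CBC, a change in C_i garbles P_i and flips the same bit in P_{i+1}. Decrypting the received ciphertext:
P1: D(K, 0x96) = 0x7F; 0x7F ⊕ 0x41 = 0x3E.
P2: D(K, 0xB4) = 0x3B; 0x3B ⊕ 0x96 = 0xAD.
P3: D(K, 0xA4) = 0x1B; 0x1B ⊕ 0xB4 = 0xAF.
Blocks that differ from the original plaintext: P1, P2.

P1 = 0x3E, P2 = 0xAD, P3 = 0xAF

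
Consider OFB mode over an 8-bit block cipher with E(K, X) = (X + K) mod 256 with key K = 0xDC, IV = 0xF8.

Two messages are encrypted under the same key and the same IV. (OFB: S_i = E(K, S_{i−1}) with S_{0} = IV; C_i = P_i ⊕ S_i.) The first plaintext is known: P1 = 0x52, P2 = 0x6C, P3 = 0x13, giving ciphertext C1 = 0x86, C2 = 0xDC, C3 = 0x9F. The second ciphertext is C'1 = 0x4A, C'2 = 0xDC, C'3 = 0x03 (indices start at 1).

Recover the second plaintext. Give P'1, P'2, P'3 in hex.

In OFB with a reused IV, both messages share the same keystream S_i, so C_i ⊕ C'_i = P_i ⊕ P'_i and thus P'_i = P_i ⊕ C_i ⊕ C'_i.
P'1: 0x52 ⊕ 0x86 ⊕ 0x4A = 0x9E.
P'2: 0x6C ⊕ 0xDC ⊕ 0xDC = 0x6C.
P'3: 0x13 ⊕ 0x9F ⊕ 0x03 = 0x8F.

P'1 = 0x9E, P'2 = 0x6C, P'3 = 0x8F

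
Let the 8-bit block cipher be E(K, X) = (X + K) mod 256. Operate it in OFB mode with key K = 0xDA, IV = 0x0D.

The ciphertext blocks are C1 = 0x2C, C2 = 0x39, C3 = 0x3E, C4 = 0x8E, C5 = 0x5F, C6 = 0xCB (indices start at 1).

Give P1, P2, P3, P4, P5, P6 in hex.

P1 = 0xCB, P2 = 0xF8, P3 = 0xA5, P4 = 0xFB, P5 = 0x10, P6 = 0xE2

OFB decryption: S_i = E(K, S_{i−1}) with S_{0} = IV; P_i = C_i ⊕ S_i.
P1: S = E(K, 0x0D) = 0xE7; 0x2C ⊕ 0xE7 = 0xCB.
P2: S = E(K, 0xE7) = 0xC1; 0x39 ⊕ 0xC1 = 0xF8.
P3: S = E(K, 0xC1) = 0x9B; 0x3E ⊕ 0x9B = 0xA5.
P4: S = E(K, 0x9B) = 0x75; 0x8E ⊕ 0x75 = 0xFB.
P5: S = E(K, 0x75) = 0x4F; 0x5F ⊕ 0x4F = 0x10.
P6: S = E(K, 0x4F) = 0x29; 0xCB ⊕ 0x29 = 0xE2.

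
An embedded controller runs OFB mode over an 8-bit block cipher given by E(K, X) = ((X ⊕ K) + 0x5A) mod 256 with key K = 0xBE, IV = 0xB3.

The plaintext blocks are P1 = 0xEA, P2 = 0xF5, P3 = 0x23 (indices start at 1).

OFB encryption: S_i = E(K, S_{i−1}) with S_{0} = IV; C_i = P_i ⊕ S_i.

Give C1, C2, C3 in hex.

C1: S = E(K, 0xB3) = 0x67; 0xEA ⊕ 0x67 = 0x8D.
C2: S = E(K, 0x67) = 0x33; 0xF5 ⊕ 0x33 = 0xC6.
C3: S = E(K, 0x33) = 0xE7; 0x23 ⊕ 0xE7 = 0xC4.

C1 = 0x8D, C2 = 0xC6, C3 = 0xC4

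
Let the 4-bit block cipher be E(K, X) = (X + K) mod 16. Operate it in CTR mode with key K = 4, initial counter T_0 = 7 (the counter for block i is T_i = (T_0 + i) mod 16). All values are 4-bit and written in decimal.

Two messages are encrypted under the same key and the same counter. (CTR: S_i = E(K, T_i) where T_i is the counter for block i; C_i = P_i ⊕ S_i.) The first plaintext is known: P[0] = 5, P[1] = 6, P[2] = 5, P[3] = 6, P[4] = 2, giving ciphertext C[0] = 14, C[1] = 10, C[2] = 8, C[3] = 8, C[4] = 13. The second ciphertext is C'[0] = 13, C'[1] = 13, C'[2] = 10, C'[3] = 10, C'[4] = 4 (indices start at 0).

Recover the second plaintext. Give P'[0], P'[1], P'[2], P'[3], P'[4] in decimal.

In CTR with a reused counter, both messages share the same keystream S_i, so C_i ⊕ C'_i = P_i ⊕ P'_i and thus P'_i = P_i ⊕ C_i ⊕ C'_i.
P'[0]: 5 ⊕ 14 ⊕ 13 = 6.
P'[1]: 6 ⊕ 10 ⊕ 13 = 1.
P'[2]: 5 ⊕ 8 ⊕ 10 = 7.
P'[3]: 6 ⊕ 8 ⊕ 10 = 4.
P'[4]: 2 ⊕ 13 ⊕ 4 = 11.

P'[0] = 6, P'[1] = 1, P'[2] = 7, P'[3] = 4, P'[4] = 11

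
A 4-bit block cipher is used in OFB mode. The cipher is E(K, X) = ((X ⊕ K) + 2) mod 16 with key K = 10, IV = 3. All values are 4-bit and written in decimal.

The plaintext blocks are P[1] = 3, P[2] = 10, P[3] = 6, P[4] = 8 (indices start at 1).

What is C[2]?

C[2] = 9

OFB encryption: S_i = E(K, S_{i−1}) with S_{0} = IV; C_i = P_i ⊕ S_i.
C[1]: S = E(K, 3) = 11; 3 ⊕ 11 = 8.
C[2]: S = E(K, 11) = 3; 10 ⊕ 3 = 9.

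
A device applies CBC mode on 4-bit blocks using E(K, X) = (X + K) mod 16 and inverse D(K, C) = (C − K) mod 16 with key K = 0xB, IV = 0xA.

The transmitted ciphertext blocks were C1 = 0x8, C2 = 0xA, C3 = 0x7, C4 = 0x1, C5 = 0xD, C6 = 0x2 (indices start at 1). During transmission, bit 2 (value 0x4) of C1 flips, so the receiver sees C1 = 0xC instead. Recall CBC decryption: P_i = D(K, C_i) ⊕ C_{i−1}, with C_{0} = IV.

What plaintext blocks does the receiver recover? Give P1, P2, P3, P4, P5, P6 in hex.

Only C1 changed, to 0xC. In CBC, a change in C_i garbles P_i and flips the same bit in P_{i+1}. Decrypting the received ciphertext:
P1: D(K, 0xC) = 0x1; 0x1 ⊕ 0xA = 0xB.
P2: D(K, 0xA) = 0xF; 0xF ⊕ 0xC = 0x3.
P3: D(K, 0x7) = 0xC; 0xC ⊕ 0xA = 0x6.
P4: D(K, 0x1) = 0x6; 0x6 ⊕ 0x7 = 0x1.
P5: D(K, 0xD) = 0x2; 0x2 ⊕ 0x1 = 0x3.
P6: D(K, 0x2) = 0x7; 0x7 ⊕ 0xD = 0xA.
Blocks that differ from the original plaintext: P1, P2.

P1 = 0xB, P2 = 0x3, P3 = 0x6, P4 = 0x1, P5 = 0x3, P6 = 0xA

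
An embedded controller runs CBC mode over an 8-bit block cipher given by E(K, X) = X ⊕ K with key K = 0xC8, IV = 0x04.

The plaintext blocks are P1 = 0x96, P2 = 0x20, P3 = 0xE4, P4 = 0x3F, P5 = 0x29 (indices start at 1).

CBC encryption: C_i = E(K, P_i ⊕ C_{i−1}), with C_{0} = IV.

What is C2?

C2 = 0xB2

C1: P1 ⊕ 0x04 = 0x92; E(K, 0x92) = 0x5A.
C2: P2 ⊕ 0x5A = 0x7A; E(K, 0x7A) = 0xB2.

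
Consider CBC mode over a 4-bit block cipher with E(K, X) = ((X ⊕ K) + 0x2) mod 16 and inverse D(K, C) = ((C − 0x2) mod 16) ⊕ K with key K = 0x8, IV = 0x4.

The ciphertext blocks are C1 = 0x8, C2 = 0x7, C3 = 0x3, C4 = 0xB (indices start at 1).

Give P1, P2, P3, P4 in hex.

P1 = 0xA, P2 = 0x5, P3 = 0xE, P4 = 0x2

CBC decryption: P_i = D(K, C_i) ⊕ C_{i−1}, with C_{0} = IV.
P1: D(K, 0x8) = 0xE; 0xE ⊕ 0x4 = 0xA.
P2: D(K, 0x7) = 0xD; 0xD ⊕ 0x8 = 0x5.
P3: D(K, 0x3) = 0x9; 0x9 ⊕ 0x7 = 0xE.
P4: D(K, 0xB) = 0x1; 0x1 ⊕ 0x3 = 0x2.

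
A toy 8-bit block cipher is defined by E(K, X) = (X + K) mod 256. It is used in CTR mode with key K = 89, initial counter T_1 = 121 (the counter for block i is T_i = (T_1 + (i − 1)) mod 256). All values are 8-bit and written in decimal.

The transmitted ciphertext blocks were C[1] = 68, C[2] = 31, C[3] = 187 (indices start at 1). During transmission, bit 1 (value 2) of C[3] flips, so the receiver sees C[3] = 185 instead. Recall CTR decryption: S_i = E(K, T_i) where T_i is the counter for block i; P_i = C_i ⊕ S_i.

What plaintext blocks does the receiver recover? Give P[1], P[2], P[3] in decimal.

Only C[3] changed, to 185. In CTR, a change in C_i flips the same bit in P_i only; the keystream is unaffected. Decrypting the received ciphertext:
P[1]: T = 121, S = E(K, T) = 210; 68 ⊕ 210 = 150.
P[2]: T = 122, S = E(K, T) = 211; 31 ⊕ 211 = 204.
P[3]: T = 123, S = E(K, T) = 212; 185 ⊕ 212 = 109.
Blocks that differ from the original plaintext: P[3].

P[1] = 150, P[2] = 204, P[3] = 109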